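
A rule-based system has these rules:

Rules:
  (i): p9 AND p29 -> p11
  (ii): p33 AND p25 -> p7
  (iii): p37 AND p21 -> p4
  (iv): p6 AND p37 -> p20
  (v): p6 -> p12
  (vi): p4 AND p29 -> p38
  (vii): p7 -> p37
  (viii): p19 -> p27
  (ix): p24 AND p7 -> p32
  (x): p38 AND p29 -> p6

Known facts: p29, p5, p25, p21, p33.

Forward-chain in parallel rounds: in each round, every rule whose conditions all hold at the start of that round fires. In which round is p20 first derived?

Round 1 fires (ii), giving p7.
Round 2 fires (vii), giving p37.
Round 3 fires (iii), giving p4.
Round 4 fires (vi), giving p38.
Round 5 fires (x), giving p6.
Round 6 fires (iv), (v), giving p20, p12.
p20 first appears in round 6.

6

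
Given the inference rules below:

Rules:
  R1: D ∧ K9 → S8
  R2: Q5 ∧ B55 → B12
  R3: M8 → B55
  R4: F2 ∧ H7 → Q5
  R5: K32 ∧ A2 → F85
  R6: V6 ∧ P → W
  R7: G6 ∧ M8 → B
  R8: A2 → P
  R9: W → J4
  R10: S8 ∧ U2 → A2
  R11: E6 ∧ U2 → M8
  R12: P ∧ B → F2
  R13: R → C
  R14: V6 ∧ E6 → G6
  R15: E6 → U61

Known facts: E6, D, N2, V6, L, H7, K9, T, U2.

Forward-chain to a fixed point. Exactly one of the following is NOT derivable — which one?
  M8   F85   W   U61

F85

[1] R1 [D ∧ K9 → S8]; R11 [E6 ∧ U2 → M8]; R14 [V6 ∧ E6 → G6]; R15 [E6 → U61]. ⇒ new: S8, M8, G6, U61.
[2] R3 [M8 → B55]; R7 [G6 ∧ M8 → B]; R10 [S8 ∧ U2 → A2]. ⇒ new: B55, B, A2.
[3] R8 [A2 → P]. ⇒ new: P.
[4] R6 [V6 ∧ P → W]; R12 [P ∧ B → F2]. ⇒ new: W, F2.
[5] R4 [F2 ∧ H7 → Q5]; R9 [W → J4]. ⇒ new: Q5, J4.
[6] R2 [Q5 ∧ B55 → B12]. ⇒ new: B12.
Derived: M8 (round 1), U61 (round 1), W (round 4). F85 never appears in any round.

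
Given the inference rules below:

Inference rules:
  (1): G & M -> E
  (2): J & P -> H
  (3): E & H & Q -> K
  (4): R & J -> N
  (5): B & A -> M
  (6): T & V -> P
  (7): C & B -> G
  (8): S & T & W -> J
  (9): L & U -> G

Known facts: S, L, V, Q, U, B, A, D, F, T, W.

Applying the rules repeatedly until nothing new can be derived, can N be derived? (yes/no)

no

Round 1: (5) [B & A -> M]; (6) [T & V -> P]; (8) [S & T & W -> J]; (9) [L & U -> G]. New: M, P, J, G.
Round 2: (1) [G & M -> E]; (2) [J & P -> H]. New: E, H.
Round 3: (3) [E & H & Q -> K]. New: K.
Fixed point reached. N is concluded only by (4); (4) needs R (never derived).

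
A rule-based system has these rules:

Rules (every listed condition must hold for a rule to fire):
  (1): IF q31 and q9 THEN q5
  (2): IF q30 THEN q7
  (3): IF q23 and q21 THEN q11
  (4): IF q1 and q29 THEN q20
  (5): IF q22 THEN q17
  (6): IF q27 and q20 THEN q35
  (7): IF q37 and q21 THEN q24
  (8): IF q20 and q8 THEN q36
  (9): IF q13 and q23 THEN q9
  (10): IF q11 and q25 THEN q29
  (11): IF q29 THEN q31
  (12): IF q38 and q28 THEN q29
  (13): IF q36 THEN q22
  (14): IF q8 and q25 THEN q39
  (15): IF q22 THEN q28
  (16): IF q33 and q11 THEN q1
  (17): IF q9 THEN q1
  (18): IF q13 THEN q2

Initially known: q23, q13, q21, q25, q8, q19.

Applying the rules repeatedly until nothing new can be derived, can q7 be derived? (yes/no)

[1] (3) [IF q23 and q21 THEN q11]; (9) [IF q13 and q23 THEN q9]; (14) [IF q8 and q25 THEN q39]; (18) [IF q13 THEN q2]. ⇒ new: q11, q9, q39, q2.
[2] (10) [IF q11 and q25 THEN q29]; (17) [IF q9 THEN q1]. ⇒ new: q29, q1.
[3] (4) [IF q1 and q29 THEN q20]; (11) [IF q29 THEN q31]. ⇒ new: q20, q31.
[4] (1) [IF q31 and q9 THEN q5]; (8) [IF q20 and q8 THEN q36]. ⇒ new: q5, q36.
[5] (13) [IF q36 THEN q22]. ⇒ new: q22.
[6] (5) [IF q22 THEN q17]; (15) [IF q22 THEN q28]. ⇒ new: q17, q28.
Fixed point reached. q7 is concluded only by (2); (2) needs q30 (never derived).

no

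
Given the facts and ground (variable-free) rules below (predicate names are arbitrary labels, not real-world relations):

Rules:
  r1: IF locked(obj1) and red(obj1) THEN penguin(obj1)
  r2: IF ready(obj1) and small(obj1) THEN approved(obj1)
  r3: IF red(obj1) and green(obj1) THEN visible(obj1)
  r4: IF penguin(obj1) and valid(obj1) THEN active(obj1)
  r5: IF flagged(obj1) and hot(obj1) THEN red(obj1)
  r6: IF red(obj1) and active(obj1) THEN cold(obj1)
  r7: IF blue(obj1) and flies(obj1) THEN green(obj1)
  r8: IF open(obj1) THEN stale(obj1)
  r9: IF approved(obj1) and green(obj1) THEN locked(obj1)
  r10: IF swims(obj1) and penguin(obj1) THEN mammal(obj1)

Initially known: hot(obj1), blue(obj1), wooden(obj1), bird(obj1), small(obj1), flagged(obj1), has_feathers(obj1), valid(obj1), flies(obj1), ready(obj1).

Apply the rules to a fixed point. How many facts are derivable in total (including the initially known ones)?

Round 1 fires r2, r5, r7, giving approved(obj1), red(obj1), green(obj1).
Round 2 fires r3, r9, giving visible(obj1), locked(obj1).
Round 3 fires r1, giving penguin(obj1).
Round 4 fires r4, giving active(obj1).
Round 5 fires r6, giving cold(obj1).
Closure: {active(obj1), approved(obj1), bird(obj1), blue(obj1), cold(obj1), flagged(obj1), flies(obj1), green(obj1), has_feathers(obj1), hot(obj1), locked(obj1), penguin(obj1), ready(obj1), red(obj1), small(obj1), valid(obj1), visible(obj1), wooden(obj1)} — 18 facts.

18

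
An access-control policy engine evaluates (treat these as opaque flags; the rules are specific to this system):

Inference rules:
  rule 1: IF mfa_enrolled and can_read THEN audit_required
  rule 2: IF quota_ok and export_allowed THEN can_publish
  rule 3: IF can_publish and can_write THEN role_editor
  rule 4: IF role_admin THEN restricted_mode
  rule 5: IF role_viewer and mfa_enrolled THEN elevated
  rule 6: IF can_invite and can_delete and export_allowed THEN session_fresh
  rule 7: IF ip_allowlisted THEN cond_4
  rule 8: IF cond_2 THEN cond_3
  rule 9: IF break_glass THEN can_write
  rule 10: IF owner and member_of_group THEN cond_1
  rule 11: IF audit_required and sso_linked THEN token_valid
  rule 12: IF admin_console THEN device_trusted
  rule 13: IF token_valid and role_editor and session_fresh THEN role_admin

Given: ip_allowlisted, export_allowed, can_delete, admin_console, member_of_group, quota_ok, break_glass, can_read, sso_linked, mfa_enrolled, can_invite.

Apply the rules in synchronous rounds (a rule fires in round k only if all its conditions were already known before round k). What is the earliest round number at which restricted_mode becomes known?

Round 1 fires rule 1, rule 2, rule 6, rule 7, rule 9, rule 12, giving audit_required, can_publish, session_fresh, cond_4, can_write, device_trusted.
Round 2 fires rule 3, rule 11, giving role_editor, token_valid.
Round 3 fires rule 13, giving role_admin.
Round 4 fires rule 4, giving restricted_mode.
restricted_mode first appears in round 4.

4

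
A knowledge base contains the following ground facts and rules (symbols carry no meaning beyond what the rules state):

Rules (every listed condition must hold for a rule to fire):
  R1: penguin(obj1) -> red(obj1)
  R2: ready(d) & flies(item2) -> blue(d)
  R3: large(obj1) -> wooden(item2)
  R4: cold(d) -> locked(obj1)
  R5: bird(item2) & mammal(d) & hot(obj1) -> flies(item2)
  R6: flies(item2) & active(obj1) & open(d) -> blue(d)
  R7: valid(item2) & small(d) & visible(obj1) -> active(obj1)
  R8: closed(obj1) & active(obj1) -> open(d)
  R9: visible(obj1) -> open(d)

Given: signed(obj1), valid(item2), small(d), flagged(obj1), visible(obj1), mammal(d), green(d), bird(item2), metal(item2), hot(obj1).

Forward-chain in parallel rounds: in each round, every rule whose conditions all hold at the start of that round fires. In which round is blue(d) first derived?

[1] R5 [bird(item2) & mammal(d) & hot(obj1) -> flies(item2)]; R7 [valid(item2) & small(d) & visible(obj1) -> active(obj1)]; R9 [visible(obj1) -> open(d)]. ⇒ new: flies(item2), active(obj1), open(d).
[2] R6 [flies(item2) & active(obj1) & open(d) -> blue(d)]. ⇒ new: blue(d).
blue(d) first appears in round 2.

2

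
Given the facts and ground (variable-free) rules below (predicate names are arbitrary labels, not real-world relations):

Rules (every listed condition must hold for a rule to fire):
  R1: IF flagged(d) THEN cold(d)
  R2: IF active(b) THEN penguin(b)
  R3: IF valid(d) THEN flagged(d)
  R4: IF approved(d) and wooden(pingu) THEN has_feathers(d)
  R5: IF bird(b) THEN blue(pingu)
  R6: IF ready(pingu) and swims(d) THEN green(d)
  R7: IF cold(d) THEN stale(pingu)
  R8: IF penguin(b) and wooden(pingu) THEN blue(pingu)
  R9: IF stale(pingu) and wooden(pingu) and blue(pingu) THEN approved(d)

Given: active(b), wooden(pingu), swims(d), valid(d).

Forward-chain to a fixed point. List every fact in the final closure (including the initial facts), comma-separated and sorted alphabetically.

active(b), approved(d), blue(pingu), cold(d), flagged(d), has_feathers(d), penguin(b), stale(pingu), swims(d), valid(d), wooden(pingu)

Round 1 — R2, R3, derive penguin(b), flagged(d).
Round 2 — R1, R8, derive cold(d), blue(pingu).
Round 3 — R7, derive stale(pingu).
Round 4 — R9, derive approved(d).
Round 5 — R4, derive has_feathers(d).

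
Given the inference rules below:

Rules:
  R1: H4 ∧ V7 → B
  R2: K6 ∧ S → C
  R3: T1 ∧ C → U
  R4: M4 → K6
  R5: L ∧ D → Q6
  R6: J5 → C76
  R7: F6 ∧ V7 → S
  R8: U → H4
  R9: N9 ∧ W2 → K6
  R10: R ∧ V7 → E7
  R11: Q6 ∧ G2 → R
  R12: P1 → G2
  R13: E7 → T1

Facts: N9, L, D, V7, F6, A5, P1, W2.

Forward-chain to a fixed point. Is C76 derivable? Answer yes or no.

Round 1 — R5, R7, R9, R12, derive Q6, S, K6, G2.
Round 2 — R2, R11, derive C, R.
Round 3 — R10, derive E7.
Round 4 — R13, derive T1.
Round 5 — R3, derive U.
Round 6 — R8, derive H4.
Round 7 — R1, derive B.
Fixed point reached. C76 is concluded only by R6; R6 needs J5 (never derived).

no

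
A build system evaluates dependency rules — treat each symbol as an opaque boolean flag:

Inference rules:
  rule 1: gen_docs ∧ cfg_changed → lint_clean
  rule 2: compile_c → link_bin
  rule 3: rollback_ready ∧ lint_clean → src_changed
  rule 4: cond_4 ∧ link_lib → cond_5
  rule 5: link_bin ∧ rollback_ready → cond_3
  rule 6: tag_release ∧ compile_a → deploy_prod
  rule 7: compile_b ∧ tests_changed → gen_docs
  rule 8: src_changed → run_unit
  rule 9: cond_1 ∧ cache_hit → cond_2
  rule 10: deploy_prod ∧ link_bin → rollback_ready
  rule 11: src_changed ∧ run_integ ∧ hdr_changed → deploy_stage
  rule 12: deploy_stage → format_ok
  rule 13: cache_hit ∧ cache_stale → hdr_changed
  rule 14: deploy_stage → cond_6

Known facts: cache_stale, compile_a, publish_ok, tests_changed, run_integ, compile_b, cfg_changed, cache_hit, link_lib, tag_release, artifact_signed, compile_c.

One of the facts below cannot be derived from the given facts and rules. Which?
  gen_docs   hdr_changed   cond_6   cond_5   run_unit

cond_5

[1] rule 2 [compile_c → link_bin]; rule 6 [tag_release ∧ compile_a → deploy_prod]; rule 7 [compile_b ∧ tests_changed → gen_docs]; rule 13 [cache_hit ∧ cache_stale → hdr_changed]. ⇒ new: link_bin, deploy_prod, gen_docs, hdr_changed.
[2] rule 1 [gen_docs ∧ cfg_changed → lint_clean]; rule 10 [deploy_prod ∧ link_bin → rollback_ready]. ⇒ new: lint_clean, rollback_ready.
[3] rule 3 [rollback_ready ∧ lint_clean → src_changed]; rule 5 [link_bin ∧ rollback_ready → cond_3]. ⇒ new: src_changed, cond_3.
[4] rule 8 [src_changed → run_unit]; rule 11 [src_changed ∧ run_integ ∧ hdr_changed → deploy_stage]. ⇒ new: run_unit, deploy_stage.
[5] rule 12 [deploy_stage → format_ok]; rule 14 [deploy_stage → cond_6]. ⇒ new: format_ok, cond_6.
Derived: hdr_changed (round 1), cond_6 (round 5), run_unit (round 4), gen_docs (round 1). cond_5 never appears in any round.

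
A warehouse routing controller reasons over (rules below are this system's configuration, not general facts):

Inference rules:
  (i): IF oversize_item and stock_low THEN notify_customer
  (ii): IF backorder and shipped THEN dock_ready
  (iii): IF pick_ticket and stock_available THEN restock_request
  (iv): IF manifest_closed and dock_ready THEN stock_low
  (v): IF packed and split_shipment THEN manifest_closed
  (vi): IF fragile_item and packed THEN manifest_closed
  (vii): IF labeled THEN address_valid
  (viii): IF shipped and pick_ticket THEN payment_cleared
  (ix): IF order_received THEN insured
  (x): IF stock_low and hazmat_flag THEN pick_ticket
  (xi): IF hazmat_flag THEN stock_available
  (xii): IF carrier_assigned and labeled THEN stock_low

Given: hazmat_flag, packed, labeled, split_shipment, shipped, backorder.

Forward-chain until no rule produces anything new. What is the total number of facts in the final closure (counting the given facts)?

[1] (ii) [IF backorder and shipped THEN dock_ready]; (v) [IF packed and split_shipment THEN manifest_closed]; (vii) [IF labeled THEN address_valid]; (xi) [IF hazmat_flag THEN stock_available]. ⇒ new: dock_ready, manifest_closed, address_valid, stock_available.
[2] (iv) [IF manifest_closed and dock_ready THEN stock_low]. ⇒ new: stock_low.
[3] (x) [IF stock_low and hazmat_flag THEN pick_ticket]. ⇒ new: pick_ticket.
[4] (iii) [IF pick_ticket and stock_available THEN restock_request]; (viii) [IF shipped and pick_ticket THEN payment_cleared]. ⇒ new: restock_request, payment_cleared.
Closure: {address_valid, backorder, dock_ready, hazmat_flag, labeled, manifest_closed, packed, payment_cleared, pick_ticket, restock_request, shipped, split_shipment, stock_available, stock_low} — 14 facts.

14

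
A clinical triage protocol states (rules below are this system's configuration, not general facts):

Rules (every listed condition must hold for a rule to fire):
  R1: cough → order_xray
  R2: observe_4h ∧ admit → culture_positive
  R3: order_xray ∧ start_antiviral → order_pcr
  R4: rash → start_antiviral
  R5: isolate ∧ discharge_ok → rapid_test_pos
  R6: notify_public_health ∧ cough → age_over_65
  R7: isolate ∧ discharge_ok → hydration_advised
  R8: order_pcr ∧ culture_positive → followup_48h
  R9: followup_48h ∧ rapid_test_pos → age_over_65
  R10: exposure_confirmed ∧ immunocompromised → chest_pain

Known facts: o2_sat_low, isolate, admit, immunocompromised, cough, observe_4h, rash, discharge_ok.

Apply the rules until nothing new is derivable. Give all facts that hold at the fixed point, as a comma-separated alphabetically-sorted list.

[1] R1 [cough → order_xray]; R2 [observe_4h ∧ admit → culture_positive]; R4 [rash → start_antiviral]; R5 [isolate ∧ discharge_ok → rapid_test_pos]; R7 [isolate ∧ discharge_ok → hydration_advised]. ⇒ new: order_xray, culture_positive, start_antiviral, rapid_test_pos, hydration_advised.
[2] R3 [order_xray ∧ start_antiviral → order_pcr]. ⇒ new: order_pcr.
[3] R8 [order_pcr ∧ culture_positive → followup_48h]. ⇒ new: followup_48h.
[4] R9 [followup_48h ∧ rapid_test_pos → age_over_65]. ⇒ new: age_over_65.

admit, age_over_65, cough, culture_positive, discharge_ok, followup_48h, hydration_advised, immunocompromised, isolate, o2_sat_low, observe_4h, order_pcr, order_xray, rapid_test_pos, rash, start_antiviral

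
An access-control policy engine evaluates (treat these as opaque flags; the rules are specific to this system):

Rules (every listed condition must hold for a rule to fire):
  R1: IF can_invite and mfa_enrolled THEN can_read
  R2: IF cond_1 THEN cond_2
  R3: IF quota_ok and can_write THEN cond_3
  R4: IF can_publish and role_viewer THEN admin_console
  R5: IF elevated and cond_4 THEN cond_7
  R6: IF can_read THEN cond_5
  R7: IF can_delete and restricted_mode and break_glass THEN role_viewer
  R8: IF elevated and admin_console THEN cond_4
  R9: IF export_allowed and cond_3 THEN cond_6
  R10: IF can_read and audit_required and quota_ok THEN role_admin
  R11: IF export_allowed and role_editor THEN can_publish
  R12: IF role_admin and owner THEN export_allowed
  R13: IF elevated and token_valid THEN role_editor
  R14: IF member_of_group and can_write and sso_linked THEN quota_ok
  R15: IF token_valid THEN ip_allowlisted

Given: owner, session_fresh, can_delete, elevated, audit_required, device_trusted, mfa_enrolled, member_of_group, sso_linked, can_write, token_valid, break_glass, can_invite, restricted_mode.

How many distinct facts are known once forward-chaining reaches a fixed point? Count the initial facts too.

Round 1 — R1, R7, R13, R14, R15, derive can_read, role_viewer, role_editor, quota_ok, ip_allowlisted.
Round 2 — R3, R6, R10, derive cond_3, cond_5, role_admin.
Round 3 — R12, derive export_allowed.
Round 4 — R9, R11, derive cond_6, can_publish.
Round 5 — R4, derive admin_console.
Round 6 — R8, derive cond_4.
Round 7 — R5, derive cond_7.
Closure: {admin_console, audit_required, break_glass, can_delete, can_invite, can_publish, can_read, can_write, cond_3, cond_4, cond_5, cond_6, cond_7, device_trusted, elevated, export_allowed, ip_allowlisted, member_of_group, mfa_enrolled, owner, quota_ok, restricted_mode, role_admin, role_editor, role_viewer, session_fresh, sso_linked, token_valid} — 28 facts.

28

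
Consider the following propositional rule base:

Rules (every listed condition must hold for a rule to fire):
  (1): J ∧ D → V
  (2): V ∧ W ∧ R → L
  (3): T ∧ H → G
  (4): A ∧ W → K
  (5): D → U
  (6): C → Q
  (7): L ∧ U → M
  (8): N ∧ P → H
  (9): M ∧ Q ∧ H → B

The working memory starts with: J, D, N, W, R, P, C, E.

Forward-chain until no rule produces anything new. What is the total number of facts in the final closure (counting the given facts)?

[1] (1) [J ∧ D → V]; (5) [D → U]; (6) [C → Q]; (8) [N ∧ P → H]. ⇒ new: V, U, Q, H.
[2] (2) [V ∧ W ∧ R → L]. ⇒ new: L.
[3] (7) [L ∧ U → M]. ⇒ new: M.
[4] (9) [M ∧ Q ∧ H → B]. ⇒ new: B.
Closure: {B, C, D, E, H, J, L, M, N, P, Q, R, U, V, W} — 15 facts.

15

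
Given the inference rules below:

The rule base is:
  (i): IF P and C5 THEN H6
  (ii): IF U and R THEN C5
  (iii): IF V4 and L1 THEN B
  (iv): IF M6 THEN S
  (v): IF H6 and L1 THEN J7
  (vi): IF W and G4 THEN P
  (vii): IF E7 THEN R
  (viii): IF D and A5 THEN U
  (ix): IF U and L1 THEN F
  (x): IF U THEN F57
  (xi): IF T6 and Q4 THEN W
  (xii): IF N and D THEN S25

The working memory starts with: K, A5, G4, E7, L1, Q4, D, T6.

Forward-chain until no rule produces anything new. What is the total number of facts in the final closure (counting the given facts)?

17

Round 1: (vii) [IF E7 THEN R]; (viii) [IF D and A5 THEN U]; (xi) [IF T6 and Q4 THEN W]. New: R, U, W.
Round 2: (ii) [IF U and R THEN C5]; (vi) [IF W and G4 THEN P]; (ix) [IF U and L1 THEN F]; (x) [IF U THEN F57]. New: C5, P, F, F57.
Round 3: (i) [IF P and C5 THEN H6]. New: H6.
Round 4: (v) [IF H6 and L1 THEN J7]. New: J7.
Closure: {A5, C5, D, E7, F, F57, G4, H6, J7, K, L1, P, Q4, R, T6, U, W} — 17 facts.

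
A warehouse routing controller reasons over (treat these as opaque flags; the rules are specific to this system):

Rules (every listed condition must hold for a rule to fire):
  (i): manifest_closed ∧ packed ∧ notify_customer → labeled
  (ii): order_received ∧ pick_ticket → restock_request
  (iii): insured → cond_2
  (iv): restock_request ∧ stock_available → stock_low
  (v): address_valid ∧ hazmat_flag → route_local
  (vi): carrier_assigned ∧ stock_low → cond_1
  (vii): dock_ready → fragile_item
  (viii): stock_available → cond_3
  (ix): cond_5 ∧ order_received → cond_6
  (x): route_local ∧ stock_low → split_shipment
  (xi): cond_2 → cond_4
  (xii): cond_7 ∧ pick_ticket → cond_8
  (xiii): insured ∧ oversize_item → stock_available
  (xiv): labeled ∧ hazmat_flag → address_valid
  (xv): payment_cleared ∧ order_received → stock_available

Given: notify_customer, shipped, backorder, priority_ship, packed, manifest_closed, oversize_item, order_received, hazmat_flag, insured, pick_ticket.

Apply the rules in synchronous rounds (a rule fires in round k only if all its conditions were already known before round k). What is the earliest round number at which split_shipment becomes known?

4

Round 1: (i) [manifest_closed ∧ packed ∧ notify_customer → labeled]; (ii) [order_received ∧ pick_ticket → restock_request]; (iii) [insured → cond_2]; (xiii) [insured ∧ oversize_item → stock_available]. Adds labeled, restock_request, cond_2, stock_available.
Round 2: (iv) [restock_request ∧ stock_available → stock_low]; (viii) [stock_available → cond_3]; (xi) [cond_2 → cond_4]; (xiv) [labeled ∧ hazmat_flag → address_valid]. Adds stock_low, cond_3, cond_4, address_valid.
Round 3: (v) [address_valid ∧ hazmat_flag → route_local]. Adds route_local.
Round 4: (x) [route_local ∧ stock_low → split_shipment]. Adds split_shipment.
split_shipment first appears in round 4.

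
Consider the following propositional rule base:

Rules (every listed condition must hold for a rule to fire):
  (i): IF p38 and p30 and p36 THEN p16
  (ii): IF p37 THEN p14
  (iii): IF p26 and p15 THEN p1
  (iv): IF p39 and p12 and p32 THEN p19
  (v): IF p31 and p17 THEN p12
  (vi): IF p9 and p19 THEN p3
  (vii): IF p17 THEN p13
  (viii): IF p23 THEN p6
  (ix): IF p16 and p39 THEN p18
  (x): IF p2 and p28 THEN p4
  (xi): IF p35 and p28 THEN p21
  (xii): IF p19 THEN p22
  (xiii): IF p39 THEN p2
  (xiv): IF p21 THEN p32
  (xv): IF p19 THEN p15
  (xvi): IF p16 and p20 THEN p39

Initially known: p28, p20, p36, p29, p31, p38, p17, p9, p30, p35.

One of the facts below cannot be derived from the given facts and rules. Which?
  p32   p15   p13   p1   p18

Round 1 — (i), (v), (vii), (xi), derive p16, p12, p13, p21.
Round 2 — (xiv), (xvi), derive p32, p39.
Round 3 — (iv), (ix), (xiii), derive p19, p18, p2.
Round 4 — (vi), (x), (xii), (xv), derive p3, p4, p22, p15.
Derived: p13 (round 1), p15 (round 4), p18 (round 3), p32 (round 2). p1 never appears in any round.

p1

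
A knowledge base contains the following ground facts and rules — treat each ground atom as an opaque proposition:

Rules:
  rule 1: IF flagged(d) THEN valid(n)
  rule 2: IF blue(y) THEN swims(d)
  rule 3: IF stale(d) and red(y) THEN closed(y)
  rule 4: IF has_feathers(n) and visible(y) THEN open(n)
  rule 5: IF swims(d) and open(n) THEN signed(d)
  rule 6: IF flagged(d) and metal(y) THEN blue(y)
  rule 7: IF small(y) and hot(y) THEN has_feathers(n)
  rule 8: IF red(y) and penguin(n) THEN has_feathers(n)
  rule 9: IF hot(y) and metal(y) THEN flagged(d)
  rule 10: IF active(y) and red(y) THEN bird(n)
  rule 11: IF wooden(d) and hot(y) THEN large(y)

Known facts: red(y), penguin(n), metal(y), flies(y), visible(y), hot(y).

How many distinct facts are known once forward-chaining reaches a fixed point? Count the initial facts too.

Round 1 — rule 8, rule 9, derive has_feathers(n), flagged(d).
Round 2 — rule 1, rule 4, rule 6, derive valid(n), open(n), blue(y).
Round 3 — rule 2, derive swims(d).
Round 4 — rule 5, derive signed(d).
Closure: {blue(y), flagged(d), flies(y), has_feathers(n), hot(y), metal(y), open(n), penguin(n), red(y), signed(d), swims(d), valid(n), visible(y)} — 13 facts.

13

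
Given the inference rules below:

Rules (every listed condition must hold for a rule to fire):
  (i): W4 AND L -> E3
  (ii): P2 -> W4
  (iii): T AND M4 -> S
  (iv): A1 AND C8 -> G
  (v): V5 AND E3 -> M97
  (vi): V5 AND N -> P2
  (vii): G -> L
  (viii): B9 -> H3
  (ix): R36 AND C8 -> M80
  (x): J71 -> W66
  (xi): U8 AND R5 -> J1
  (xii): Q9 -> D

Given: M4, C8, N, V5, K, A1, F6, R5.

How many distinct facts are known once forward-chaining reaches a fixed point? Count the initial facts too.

Round 1 fires (iv), (vi), giving G, P2.
Round 2 fires (ii), (vii), giving W4, L.
Round 3 fires (i), giving E3.
Round 4 fires (v), giving M97.
Closure: {A1, C8, E3, F6, G, K, L, M4, M97, N, P2, R5, V5, W4} — 14 facts.

14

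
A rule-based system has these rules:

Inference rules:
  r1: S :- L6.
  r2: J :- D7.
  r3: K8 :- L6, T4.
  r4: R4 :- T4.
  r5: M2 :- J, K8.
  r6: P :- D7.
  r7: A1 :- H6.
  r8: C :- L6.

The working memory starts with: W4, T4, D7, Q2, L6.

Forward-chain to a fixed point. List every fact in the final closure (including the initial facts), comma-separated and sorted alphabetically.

C, D7, J, K8, L6, M2, P, Q2, R4, S, T4, W4

Round 1: r1 [S :- L6.]; r2 [J :- D7.]; r3 [K8 :- L6, T4.]; r4 [R4 :- T4.]; r6 [P :- D7.]; r8 [C :- L6.]. Adds S, J, K8, R4, P, C.
Round 2: r5 [M2 :- J, K8.]. Adds M2.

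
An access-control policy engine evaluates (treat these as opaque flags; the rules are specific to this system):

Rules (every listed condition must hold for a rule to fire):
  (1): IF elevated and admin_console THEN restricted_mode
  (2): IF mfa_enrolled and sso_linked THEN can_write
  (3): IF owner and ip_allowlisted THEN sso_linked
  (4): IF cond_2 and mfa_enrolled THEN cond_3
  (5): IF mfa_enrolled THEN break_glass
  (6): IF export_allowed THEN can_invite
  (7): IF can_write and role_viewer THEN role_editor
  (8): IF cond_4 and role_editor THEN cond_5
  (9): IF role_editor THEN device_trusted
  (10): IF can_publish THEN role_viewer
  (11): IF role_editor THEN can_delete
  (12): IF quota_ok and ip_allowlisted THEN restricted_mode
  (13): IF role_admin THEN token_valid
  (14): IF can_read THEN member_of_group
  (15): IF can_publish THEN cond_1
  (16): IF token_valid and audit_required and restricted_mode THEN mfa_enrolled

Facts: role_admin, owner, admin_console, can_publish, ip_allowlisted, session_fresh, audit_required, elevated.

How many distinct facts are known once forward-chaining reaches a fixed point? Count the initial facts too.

19

Round 1: (1) [IF elevated and admin_console THEN restricted_mode]; (3) [IF owner and ip_allowlisted THEN sso_linked]; (10) [IF can_publish THEN role_viewer]; (13) [IF role_admin THEN token_valid]; (15) [IF can_publish THEN cond_1]. New: restricted_mode, sso_linked, role_viewer, token_valid, cond_1.
Round 2: (16) [IF token_valid and audit_required and restricted_mode THEN mfa_enrolled]. New: mfa_enrolled.
Round 3: (2) [IF mfa_enrolled and sso_linked THEN can_write]; (5) [IF mfa_enrolled THEN break_glass]. New: can_write, break_glass.
Round 4: (7) [IF can_write and role_viewer THEN role_editor]. New: role_editor.
Round 5: (9) [IF role_editor THEN device_trusted]; (11) [IF role_editor THEN can_delete]. New: device_trusted, can_delete.
Closure: {admin_console, audit_required, break_glass, can_delete, can_publish, can_write, cond_1, device_trusted, elevated, ip_allowlisted, mfa_enrolled, owner, restricted_mode, role_admin, role_editor, role_viewer, session_fresh, sso_linked, token_valid} — 19 facts.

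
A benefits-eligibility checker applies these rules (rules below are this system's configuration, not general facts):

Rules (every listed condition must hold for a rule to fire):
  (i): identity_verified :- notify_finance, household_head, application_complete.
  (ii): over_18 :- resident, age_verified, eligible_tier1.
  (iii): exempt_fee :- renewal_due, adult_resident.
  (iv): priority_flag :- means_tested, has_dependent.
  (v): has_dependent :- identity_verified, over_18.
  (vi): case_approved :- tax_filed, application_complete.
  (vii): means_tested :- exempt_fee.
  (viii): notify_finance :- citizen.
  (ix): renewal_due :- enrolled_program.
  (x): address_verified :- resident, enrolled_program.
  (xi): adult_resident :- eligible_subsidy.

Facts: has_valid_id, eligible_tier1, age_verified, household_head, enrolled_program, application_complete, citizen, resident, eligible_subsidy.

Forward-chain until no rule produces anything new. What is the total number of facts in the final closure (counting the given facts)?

Round 1: (ii) [over_18 :- resident, age_verified, eligible_tier1.]; (viii) [notify_finance :- citizen.]; (ix) [renewal_due :- enrolled_program.]; (x) [address_verified :- resident, enrolled_program.]; (xi) [adult_resident :- eligible_subsidy.]. Adds over_18, notify_finance, renewal_due, address_verified, adult_resident.
Round 2: (i) [identity_verified :- notify_finance, household_head, application_complete.]; (iii) [exempt_fee :- renewal_due, adult_resident.]. Adds identity_verified, exempt_fee.
Round 3: (v) [has_dependent :- identity_verified, over_18.]; (vii) [means_tested :- exempt_fee.]. Adds has_dependent, means_tested.
Round 4: (iv) [priority_flag :- means_tested, has_dependent.]. Adds priority_flag.
Closure: {address_verified, adult_resident, age_verified, application_complete, citizen, eligible_subsidy, eligible_tier1, enrolled_program, exempt_fee, has_dependent, has_valid_id, household_head, identity_verified, means_tested, notify_finance, over_18, priority_flag, renewal_due, resident} — 19 facts.

19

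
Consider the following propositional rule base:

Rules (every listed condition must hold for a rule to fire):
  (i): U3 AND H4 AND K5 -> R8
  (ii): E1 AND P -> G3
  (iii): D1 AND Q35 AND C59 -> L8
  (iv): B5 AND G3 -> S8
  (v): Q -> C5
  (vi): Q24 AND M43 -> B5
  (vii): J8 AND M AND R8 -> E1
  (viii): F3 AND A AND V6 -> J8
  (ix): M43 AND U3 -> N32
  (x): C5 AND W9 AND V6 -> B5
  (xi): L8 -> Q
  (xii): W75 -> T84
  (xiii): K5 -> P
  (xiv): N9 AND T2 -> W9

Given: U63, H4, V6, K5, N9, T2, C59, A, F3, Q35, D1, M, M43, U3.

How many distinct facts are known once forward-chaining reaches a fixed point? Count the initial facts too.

26

Round 1 fires (i), (iii), (viii), (ix), (xiii), (xiv), giving R8, L8, J8, N32, P, W9.
Round 2 fires (vii), (xi), giving E1, Q.
Round 3 fires (ii), (v), giving G3, C5.
Round 4 fires (x), giving B5.
Round 5 fires (iv), giving S8.
Closure: {A, B5, C5, C59, D1, E1, F3, G3, H4, J8, K5, L8, M, M43, N32, N9, P, Q, Q35, R8, S8, T2, U3, U63, V6, W9} — 26 facts.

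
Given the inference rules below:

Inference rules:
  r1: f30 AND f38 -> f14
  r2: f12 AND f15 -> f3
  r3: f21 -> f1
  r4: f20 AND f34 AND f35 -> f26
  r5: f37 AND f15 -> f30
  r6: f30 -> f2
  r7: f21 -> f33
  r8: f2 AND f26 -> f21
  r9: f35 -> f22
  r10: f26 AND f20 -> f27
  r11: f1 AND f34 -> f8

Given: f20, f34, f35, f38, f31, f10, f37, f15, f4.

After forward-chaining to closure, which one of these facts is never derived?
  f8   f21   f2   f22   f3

f3

Round 1: r4 [f20 AND f34 AND f35 -> f26]; r5 [f37 AND f15 -> f30]; r9 [f35 -> f22]. New: f26, f30, f22.
Round 2: r1 [f30 AND f38 -> f14]; r6 [f30 -> f2]; r10 [f26 AND f20 -> f27]. New: f14, f2, f27.
Round 3: r8 [f2 AND f26 -> f21]. New: f21.
Round 4: r3 [f21 -> f1]; r7 [f21 -> f33]. New: f1, f33.
Round 5: r11 [f1 AND f34 -> f8]. New: f8.
Derived: f22 (round 1), f8 (round 5), f2 (round 2), f21 (round 3). f3 never appears in any round.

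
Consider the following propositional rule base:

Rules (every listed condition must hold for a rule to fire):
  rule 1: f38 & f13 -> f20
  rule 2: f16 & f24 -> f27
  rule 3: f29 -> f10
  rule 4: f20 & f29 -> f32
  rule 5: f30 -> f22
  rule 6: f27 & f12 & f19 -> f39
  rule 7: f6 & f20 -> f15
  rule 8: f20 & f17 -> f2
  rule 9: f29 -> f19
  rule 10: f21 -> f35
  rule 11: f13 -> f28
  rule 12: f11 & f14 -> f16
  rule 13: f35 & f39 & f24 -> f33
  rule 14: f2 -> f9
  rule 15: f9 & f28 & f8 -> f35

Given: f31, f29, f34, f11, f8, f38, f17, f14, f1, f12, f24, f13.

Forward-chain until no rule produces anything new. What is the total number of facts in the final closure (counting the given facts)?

[1] rule 1 [f38 & f13 -> f20]; rule 3 [f29 -> f10]; rule 9 [f29 -> f19]; rule 11 [f13 -> f28]; rule 12 [f11 & f14 -> f16]. ⇒ new: f20, f10, f19, f28, f16.
[2] rule 2 [f16 & f24 -> f27]; rule 4 [f20 & f29 -> f32]; rule 8 [f20 & f17 -> f2]. ⇒ new: f27, f32, f2.
[3] rule 6 [f27 & f12 & f19 -> f39]; rule 14 [f2 -> f9]. ⇒ new: f39, f9.
[4] rule 15 [f9 & f28 & f8 -> f35]. ⇒ new: f35.
[5] rule 13 [f35 & f39 & f24 -> f33]. ⇒ new: f33.
Closure: {f1, f10, f11, f12, f13, f14, f16, f17, f19, f2, f20, f24, f27, f28, f29, f31, f32, f33, f34, f35, f38, f39, f8, f9} — 24 facts.

24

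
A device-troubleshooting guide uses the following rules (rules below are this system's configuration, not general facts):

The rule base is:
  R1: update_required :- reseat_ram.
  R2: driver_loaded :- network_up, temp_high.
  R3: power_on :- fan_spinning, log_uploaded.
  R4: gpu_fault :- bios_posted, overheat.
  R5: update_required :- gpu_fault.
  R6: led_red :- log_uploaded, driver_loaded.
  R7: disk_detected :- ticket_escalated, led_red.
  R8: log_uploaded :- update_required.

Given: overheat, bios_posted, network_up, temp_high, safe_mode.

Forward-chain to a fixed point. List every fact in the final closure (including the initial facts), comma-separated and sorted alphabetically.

bios_posted, driver_loaded, gpu_fault, led_red, log_uploaded, network_up, overheat, safe_mode, temp_high, update_required

Round 1 — R2, R4, derive driver_loaded, gpu_fault.
Round 2 — R5, derive update_required.
Round 3 — R8, derive log_uploaded.
Round 4 — R6, derive led_red.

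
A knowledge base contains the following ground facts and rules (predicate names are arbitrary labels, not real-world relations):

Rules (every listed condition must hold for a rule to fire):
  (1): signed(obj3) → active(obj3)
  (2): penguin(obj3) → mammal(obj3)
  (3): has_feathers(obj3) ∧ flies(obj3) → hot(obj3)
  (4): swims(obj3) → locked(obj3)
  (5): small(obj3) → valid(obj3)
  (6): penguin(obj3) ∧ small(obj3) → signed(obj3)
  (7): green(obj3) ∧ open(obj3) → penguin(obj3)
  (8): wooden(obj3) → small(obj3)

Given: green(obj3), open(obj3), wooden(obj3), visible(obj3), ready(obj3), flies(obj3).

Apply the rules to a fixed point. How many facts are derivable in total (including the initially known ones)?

Round 1: (7) [green(obj3) ∧ open(obj3) → penguin(obj3)]; (8) [wooden(obj3) → small(obj3)]. Adds penguin(obj3), small(obj3).
Round 2: (2) [penguin(obj3) → mammal(obj3)]; (5) [small(obj3) → valid(obj3)]; (6) [penguin(obj3) ∧ small(obj3) → signed(obj3)]. Adds mammal(obj3), valid(obj3), signed(obj3).
Round 3: (1) [signed(obj3) → active(obj3)]. Adds active(obj3).
Closure: {active(obj3), flies(obj3), green(obj3), mammal(obj3), open(obj3), penguin(obj3), ready(obj3), signed(obj3), small(obj3), valid(obj3), visible(obj3), wooden(obj3)} — 12 facts.

12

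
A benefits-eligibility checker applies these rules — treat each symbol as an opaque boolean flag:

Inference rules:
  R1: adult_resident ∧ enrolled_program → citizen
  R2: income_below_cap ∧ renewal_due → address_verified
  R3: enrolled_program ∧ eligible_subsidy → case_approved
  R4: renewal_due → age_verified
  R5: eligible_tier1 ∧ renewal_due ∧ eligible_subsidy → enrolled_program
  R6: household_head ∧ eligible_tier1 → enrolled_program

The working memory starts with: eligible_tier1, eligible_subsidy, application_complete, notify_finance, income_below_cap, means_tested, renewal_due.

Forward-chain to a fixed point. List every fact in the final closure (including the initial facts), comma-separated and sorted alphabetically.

address_verified, age_verified, application_complete, case_approved, eligible_subsidy, eligible_tier1, enrolled_program, income_below_cap, means_tested, notify_finance, renewal_due

Round 1: R2 [income_below_cap ∧ renewal_due → address_verified]; R4 [renewal_due → age_verified]; R5 [eligible_tier1 ∧ renewal_due ∧ eligible_subsidy → enrolled_program]. New: address_verified, age_verified, enrolled_program.
Round 2: R3 [enrolled_program ∧ eligible_subsidy → case_approved]. New: case_approved.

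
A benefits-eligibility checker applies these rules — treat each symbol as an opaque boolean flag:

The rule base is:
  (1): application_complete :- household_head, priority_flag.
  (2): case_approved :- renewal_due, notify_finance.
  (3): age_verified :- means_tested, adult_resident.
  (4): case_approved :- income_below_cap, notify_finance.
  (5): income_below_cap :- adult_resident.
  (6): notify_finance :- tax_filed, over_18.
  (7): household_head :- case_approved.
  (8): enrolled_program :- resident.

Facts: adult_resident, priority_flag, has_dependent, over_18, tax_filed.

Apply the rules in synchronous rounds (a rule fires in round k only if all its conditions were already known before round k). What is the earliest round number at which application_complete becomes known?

4

Round 1: (5) [income_below_cap :- adult_resident.]; (6) [notify_finance :- tax_filed, over_18.]. New: income_below_cap, notify_finance.
Round 2: (4) [case_approved :- income_below_cap, notify_finance.]. New: case_approved.
Round 3: (7) [household_head :- case_approved.]. New: household_head.
Round 4: (1) [application_complete :- household_head, priority_flag.]. New: application_complete.
application_complete first appears in round 4.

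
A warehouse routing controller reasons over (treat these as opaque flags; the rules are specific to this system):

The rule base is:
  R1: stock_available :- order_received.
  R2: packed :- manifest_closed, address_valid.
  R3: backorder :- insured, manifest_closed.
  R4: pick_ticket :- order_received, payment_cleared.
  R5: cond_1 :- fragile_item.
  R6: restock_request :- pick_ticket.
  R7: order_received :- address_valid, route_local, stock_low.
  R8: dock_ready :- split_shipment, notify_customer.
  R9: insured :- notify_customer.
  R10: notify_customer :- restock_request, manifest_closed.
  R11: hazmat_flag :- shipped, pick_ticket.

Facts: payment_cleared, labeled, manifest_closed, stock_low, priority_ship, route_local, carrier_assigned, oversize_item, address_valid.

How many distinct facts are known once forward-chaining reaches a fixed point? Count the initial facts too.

Round 1: R2 [packed :- manifest_closed, address_valid.]; R7 [order_received :- address_valid, route_local, stock_low.]. New: packed, order_received.
Round 2: R1 [stock_available :- order_received.]; R4 [pick_ticket :- order_received, payment_cleared.]. New: stock_available, pick_ticket.
Round 3: R6 [restock_request :- pick_ticket.]. New: restock_request.
Round 4: R10 [notify_customer :- restock_request, manifest_closed.]. New: notify_customer.
Round 5: R9 [insured :- notify_customer.]. New: insured.
Round 6: R3 [backorder :- insured, manifest_closed.]. New: backorder.
Closure: {address_valid, backorder, carrier_assigned, insured, labeled, manifest_closed, notify_customer, order_received, oversize_item, packed, payment_cleared, pick_ticket, priority_ship, restock_request, route_local, stock_available, stock_low} — 17 facts.

17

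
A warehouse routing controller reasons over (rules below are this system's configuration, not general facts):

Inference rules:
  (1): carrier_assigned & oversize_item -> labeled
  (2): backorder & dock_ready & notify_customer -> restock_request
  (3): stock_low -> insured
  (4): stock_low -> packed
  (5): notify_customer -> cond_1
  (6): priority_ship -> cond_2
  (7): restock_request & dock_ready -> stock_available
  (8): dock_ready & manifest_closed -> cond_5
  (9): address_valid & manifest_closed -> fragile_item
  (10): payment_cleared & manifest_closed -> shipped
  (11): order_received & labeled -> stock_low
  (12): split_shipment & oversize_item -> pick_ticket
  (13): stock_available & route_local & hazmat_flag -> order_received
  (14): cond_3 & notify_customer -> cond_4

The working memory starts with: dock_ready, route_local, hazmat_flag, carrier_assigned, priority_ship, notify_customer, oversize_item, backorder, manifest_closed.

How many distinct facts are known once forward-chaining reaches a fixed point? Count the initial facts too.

19

Round 1: (1) [carrier_assigned & oversize_item -> labeled]; (2) [backorder & dock_ready & notify_customer -> restock_request]; (5) [notify_customer -> cond_1]; (6) [priority_ship -> cond_2]; (8) [dock_ready & manifest_closed -> cond_5]. New: labeled, restock_request, cond_1, cond_2, cond_5.
Round 2: (7) [restock_request & dock_ready -> stock_available]. New: stock_available.
Round 3: (13) [stock_available & route_local & hazmat_flag -> order_received]. New: order_received.
Round 4: (11) [order_received & labeled -> stock_low]. New: stock_low.
Round 5: (3) [stock_low -> insured]; (4) [stock_low -> packed]. New: insured, packed.
Closure: {backorder, carrier_assigned, cond_1, cond_2, cond_5, dock_ready, hazmat_flag, insured, labeled, manifest_closed, notify_customer, order_received, oversize_item, packed, priority_ship, restock_request, route_local, stock_available, stock_low} — 19 facts.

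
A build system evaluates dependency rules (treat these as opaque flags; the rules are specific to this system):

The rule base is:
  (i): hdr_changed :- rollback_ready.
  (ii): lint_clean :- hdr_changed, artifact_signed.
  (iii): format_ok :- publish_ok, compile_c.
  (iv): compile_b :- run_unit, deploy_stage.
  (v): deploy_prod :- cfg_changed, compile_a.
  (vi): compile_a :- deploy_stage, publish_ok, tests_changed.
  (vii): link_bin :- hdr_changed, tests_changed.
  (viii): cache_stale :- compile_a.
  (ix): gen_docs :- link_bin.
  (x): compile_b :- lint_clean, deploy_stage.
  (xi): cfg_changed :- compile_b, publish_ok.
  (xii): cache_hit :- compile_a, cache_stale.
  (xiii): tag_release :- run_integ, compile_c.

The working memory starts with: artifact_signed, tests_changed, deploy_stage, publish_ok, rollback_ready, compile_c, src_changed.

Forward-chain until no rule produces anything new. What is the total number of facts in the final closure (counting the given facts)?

Round 1: (i) [hdr_changed :- rollback_ready.]; (iii) [format_ok :- publish_ok, compile_c.]; (vi) [compile_a :- deploy_stage, publish_ok, tests_changed.]. Adds hdr_changed, format_ok, compile_a.
Round 2: (ii) [lint_clean :- hdr_changed, artifact_signed.]; (vii) [link_bin :- hdr_changed, tests_changed.]; (viii) [cache_stale :- compile_a.]. Adds lint_clean, link_bin, cache_stale.
Round 3: (ix) [gen_docs :- link_bin.]; (x) [compile_b :- lint_clean, deploy_stage.]; (xii) [cache_hit :- compile_a, cache_stale.]. Adds gen_docs, compile_b, cache_hit.
Round 4: (xi) [cfg_changed :- compile_b, publish_ok.]. Adds cfg_changed.
Round 5: (v) [deploy_prod :- cfg_changed, compile_a.]. Adds deploy_prod.
Closure: {artifact_signed, cache_hit, cache_stale, cfg_changed, compile_a, compile_b, compile_c, deploy_prod, deploy_stage, format_ok, gen_docs, hdr_changed, link_bin, lint_clean, publish_ok, rollback_ready, src_changed, tests_changed} — 18 facts.

18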